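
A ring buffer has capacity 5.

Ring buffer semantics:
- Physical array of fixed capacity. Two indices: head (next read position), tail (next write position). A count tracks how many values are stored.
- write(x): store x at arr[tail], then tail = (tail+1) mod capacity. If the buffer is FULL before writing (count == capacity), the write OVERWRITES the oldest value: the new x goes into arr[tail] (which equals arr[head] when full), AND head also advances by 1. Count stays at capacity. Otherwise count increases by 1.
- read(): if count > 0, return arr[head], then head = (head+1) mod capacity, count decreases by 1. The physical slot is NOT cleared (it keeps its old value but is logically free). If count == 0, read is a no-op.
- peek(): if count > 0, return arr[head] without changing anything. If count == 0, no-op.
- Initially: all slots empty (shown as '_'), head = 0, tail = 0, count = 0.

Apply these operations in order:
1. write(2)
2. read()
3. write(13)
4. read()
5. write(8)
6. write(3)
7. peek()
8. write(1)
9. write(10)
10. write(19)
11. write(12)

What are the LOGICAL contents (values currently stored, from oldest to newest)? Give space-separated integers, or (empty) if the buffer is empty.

Answer: 3 1 10 19 12

Derivation:
After op 1 (write(2)): arr=[2 _ _ _ _] head=0 tail=1 count=1
After op 2 (read()): arr=[2 _ _ _ _] head=1 tail=1 count=0
After op 3 (write(13)): arr=[2 13 _ _ _] head=1 tail=2 count=1
After op 4 (read()): arr=[2 13 _ _ _] head=2 tail=2 count=0
After op 5 (write(8)): arr=[2 13 8 _ _] head=2 tail=3 count=1
After op 6 (write(3)): arr=[2 13 8 3 _] head=2 tail=4 count=2
After op 7 (peek()): arr=[2 13 8 3 _] head=2 tail=4 count=2
After op 8 (write(1)): arr=[2 13 8 3 1] head=2 tail=0 count=3
After op 9 (write(10)): arr=[10 13 8 3 1] head=2 tail=1 count=4
After op 10 (write(19)): arr=[10 19 8 3 1] head=2 tail=2 count=5
After op 11 (write(12)): arr=[10 19 12 3 1] head=3 tail=3 count=5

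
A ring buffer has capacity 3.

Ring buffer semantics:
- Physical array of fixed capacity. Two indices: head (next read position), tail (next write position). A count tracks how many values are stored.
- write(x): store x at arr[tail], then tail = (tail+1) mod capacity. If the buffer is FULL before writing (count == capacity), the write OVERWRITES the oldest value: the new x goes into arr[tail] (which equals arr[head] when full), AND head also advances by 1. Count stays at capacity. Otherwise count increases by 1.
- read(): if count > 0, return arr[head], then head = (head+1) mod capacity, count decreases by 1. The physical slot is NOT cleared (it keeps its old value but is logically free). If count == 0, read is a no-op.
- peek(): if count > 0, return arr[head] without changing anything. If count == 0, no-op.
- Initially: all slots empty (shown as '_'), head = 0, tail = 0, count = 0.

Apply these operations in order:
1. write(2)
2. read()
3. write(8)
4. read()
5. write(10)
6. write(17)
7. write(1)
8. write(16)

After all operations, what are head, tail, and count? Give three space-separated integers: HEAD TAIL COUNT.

After op 1 (write(2)): arr=[2 _ _] head=0 tail=1 count=1
After op 2 (read()): arr=[2 _ _] head=1 tail=1 count=0
After op 3 (write(8)): arr=[2 8 _] head=1 tail=2 count=1
After op 4 (read()): arr=[2 8 _] head=2 tail=2 count=0
After op 5 (write(10)): arr=[2 8 10] head=2 tail=0 count=1
After op 6 (write(17)): arr=[17 8 10] head=2 tail=1 count=2
After op 7 (write(1)): arr=[17 1 10] head=2 tail=2 count=3
After op 8 (write(16)): arr=[17 1 16] head=0 tail=0 count=3

Answer: 0 0 3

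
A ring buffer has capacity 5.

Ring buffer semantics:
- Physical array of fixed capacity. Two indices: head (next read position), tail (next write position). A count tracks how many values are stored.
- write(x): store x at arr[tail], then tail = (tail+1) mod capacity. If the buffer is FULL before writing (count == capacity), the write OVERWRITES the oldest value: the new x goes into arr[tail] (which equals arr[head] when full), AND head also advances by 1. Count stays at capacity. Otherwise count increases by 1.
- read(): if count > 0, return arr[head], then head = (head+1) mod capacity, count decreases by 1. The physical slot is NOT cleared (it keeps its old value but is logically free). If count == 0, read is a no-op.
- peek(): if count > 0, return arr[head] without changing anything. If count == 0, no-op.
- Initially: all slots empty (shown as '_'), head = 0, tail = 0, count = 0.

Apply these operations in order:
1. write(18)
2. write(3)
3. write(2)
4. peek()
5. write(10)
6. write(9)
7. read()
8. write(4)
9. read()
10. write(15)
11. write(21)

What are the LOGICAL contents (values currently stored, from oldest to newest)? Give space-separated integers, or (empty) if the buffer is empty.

After op 1 (write(18)): arr=[18 _ _ _ _] head=0 tail=1 count=1
After op 2 (write(3)): arr=[18 3 _ _ _] head=0 tail=2 count=2
After op 3 (write(2)): arr=[18 3 2 _ _] head=0 tail=3 count=3
After op 4 (peek()): arr=[18 3 2 _ _] head=0 tail=3 count=3
After op 5 (write(10)): arr=[18 3 2 10 _] head=0 tail=4 count=4
After op 6 (write(9)): arr=[18 3 2 10 9] head=0 tail=0 count=5
After op 7 (read()): arr=[18 3 2 10 9] head=1 tail=0 count=4
After op 8 (write(4)): arr=[4 3 2 10 9] head=1 tail=1 count=5
After op 9 (read()): arr=[4 3 2 10 9] head=2 tail=1 count=4
After op 10 (write(15)): arr=[4 15 2 10 9] head=2 tail=2 count=5
After op 11 (write(21)): arr=[4 15 21 10 9] head=3 tail=3 count=5

Answer: 10 9 4 15 21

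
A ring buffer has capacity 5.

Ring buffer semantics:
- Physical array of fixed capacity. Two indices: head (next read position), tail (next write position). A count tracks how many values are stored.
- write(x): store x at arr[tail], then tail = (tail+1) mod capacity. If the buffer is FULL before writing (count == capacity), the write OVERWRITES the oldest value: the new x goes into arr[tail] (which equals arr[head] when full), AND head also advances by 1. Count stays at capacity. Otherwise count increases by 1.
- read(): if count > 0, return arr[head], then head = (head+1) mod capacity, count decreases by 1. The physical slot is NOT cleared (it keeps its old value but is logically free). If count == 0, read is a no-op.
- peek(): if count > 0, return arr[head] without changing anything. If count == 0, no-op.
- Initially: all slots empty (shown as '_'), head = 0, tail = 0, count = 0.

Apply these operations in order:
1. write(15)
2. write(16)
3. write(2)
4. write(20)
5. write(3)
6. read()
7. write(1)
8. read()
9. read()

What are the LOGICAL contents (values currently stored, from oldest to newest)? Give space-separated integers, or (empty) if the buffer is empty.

Answer: 20 3 1

Derivation:
After op 1 (write(15)): arr=[15 _ _ _ _] head=0 tail=1 count=1
After op 2 (write(16)): arr=[15 16 _ _ _] head=0 tail=2 count=2
After op 3 (write(2)): arr=[15 16 2 _ _] head=0 tail=3 count=3
After op 4 (write(20)): arr=[15 16 2 20 _] head=0 tail=4 count=4
After op 5 (write(3)): arr=[15 16 2 20 3] head=0 tail=0 count=5
After op 6 (read()): arr=[15 16 2 20 3] head=1 tail=0 count=4
After op 7 (write(1)): arr=[1 16 2 20 3] head=1 tail=1 count=5
After op 8 (read()): arr=[1 16 2 20 3] head=2 tail=1 count=4
After op 9 (read()): arr=[1 16 2 20 3] head=3 tail=1 count=3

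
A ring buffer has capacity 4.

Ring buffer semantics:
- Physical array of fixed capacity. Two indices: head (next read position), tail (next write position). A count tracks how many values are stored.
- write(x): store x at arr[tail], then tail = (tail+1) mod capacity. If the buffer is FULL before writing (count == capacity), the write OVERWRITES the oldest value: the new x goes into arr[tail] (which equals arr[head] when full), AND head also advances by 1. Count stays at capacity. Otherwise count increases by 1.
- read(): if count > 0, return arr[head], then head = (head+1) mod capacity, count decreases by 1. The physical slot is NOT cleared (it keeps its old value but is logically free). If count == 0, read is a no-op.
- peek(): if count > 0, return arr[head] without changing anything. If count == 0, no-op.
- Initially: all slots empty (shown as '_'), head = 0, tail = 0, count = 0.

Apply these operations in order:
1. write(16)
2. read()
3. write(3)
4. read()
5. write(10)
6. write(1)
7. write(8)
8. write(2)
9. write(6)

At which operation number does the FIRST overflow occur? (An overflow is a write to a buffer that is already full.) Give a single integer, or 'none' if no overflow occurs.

After op 1 (write(16)): arr=[16 _ _ _] head=0 tail=1 count=1
After op 2 (read()): arr=[16 _ _ _] head=1 tail=1 count=0
After op 3 (write(3)): arr=[16 3 _ _] head=1 tail=2 count=1
After op 4 (read()): arr=[16 3 _ _] head=2 tail=2 count=0
After op 5 (write(10)): arr=[16 3 10 _] head=2 tail=3 count=1
After op 6 (write(1)): arr=[16 3 10 1] head=2 tail=0 count=2
After op 7 (write(8)): arr=[8 3 10 1] head=2 tail=1 count=3
After op 8 (write(2)): arr=[8 2 10 1] head=2 tail=2 count=4
After op 9 (write(6)): arr=[8 2 6 1] head=3 tail=3 count=4

Answer: 9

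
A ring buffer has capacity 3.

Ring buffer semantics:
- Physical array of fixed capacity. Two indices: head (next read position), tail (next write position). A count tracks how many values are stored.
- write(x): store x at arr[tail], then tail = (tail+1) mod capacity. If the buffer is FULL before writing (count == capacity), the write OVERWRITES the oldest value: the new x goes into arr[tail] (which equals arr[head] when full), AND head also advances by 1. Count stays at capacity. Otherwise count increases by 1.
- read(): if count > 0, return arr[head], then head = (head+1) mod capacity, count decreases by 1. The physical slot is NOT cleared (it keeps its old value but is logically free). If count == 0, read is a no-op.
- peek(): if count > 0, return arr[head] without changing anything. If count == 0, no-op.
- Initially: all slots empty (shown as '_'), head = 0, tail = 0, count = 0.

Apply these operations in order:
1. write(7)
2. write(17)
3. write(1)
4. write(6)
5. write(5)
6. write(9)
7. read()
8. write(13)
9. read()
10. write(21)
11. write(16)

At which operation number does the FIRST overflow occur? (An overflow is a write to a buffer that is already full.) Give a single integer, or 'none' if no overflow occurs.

Answer: 4

Derivation:
After op 1 (write(7)): arr=[7 _ _] head=0 tail=1 count=1
After op 2 (write(17)): arr=[7 17 _] head=0 tail=2 count=2
After op 3 (write(1)): arr=[7 17 1] head=0 tail=0 count=3
After op 4 (write(6)): arr=[6 17 1] head=1 tail=1 count=3
After op 5 (write(5)): arr=[6 5 1] head=2 tail=2 count=3
After op 6 (write(9)): arr=[6 5 9] head=0 tail=0 count=3
After op 7 (read()): arr=[6 5 9] head=1 tail=0 count=2
After op 8 (write(13)): arr=[13 5 9] head=1 tail=1 count=3
After op 9 (read()): arr=[13 5 9] head=2 tail=1 count=2
After op 10 (write(21)): arr=[13 21 9] head=2 tail=2 count=3
After op 11 (write(16)): arr=[13 21 16] head=0 tail=0 count=3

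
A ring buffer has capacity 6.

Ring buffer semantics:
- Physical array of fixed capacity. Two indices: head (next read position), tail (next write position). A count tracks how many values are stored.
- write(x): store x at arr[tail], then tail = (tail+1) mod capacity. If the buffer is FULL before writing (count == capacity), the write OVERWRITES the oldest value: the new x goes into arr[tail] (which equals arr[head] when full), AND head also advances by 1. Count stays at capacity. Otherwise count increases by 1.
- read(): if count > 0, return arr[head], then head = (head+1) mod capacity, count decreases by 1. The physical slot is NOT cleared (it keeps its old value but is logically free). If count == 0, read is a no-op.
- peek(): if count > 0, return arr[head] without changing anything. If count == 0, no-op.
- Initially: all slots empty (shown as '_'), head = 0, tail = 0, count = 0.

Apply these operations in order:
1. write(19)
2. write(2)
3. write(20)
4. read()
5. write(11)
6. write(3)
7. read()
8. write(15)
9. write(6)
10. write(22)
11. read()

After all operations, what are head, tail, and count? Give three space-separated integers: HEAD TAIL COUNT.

After op 1 (write(19)): arr=[19 _ _ _ _ _] head=0 tail=1 count=1
After op 2 (write(2)): arr=[19 2 _ _ _ _] head=0 tail=2 count=2
After op 3 (write(20)): arr=[19 2 20 _ _ _] head=0 tail=3 count=3
After op 4 (read()): arr=[19 2 20 _ _ _] head=1 tail=3 count=2
After op 5 (write(11)): arr=[19 2 20 11 _ _] head=1 tail=4 count=3
After op 6 (write(3)): arr=[19 2 20 11 3 _] head=1 tail=5 count=4
After op 7 (read()): arr=[19 2 20 11 3 _] head=2 tail=5 count=3
After op 8 (write(15)): arr=[19 2 20 11 3 15] head=2 tail=0 count=4
After op 9 (write(6)): arr=[6 2 20 11 3 15] head=2 tail=1 count=5
After op 10 (write(22)): arr=[6 22 20 11 3 15] head=2 tail=2 count=6
After op 11 (read()): arr=[6 22 20 11 3 15] head=3 tail=2 count=5

Answer: 3 2 5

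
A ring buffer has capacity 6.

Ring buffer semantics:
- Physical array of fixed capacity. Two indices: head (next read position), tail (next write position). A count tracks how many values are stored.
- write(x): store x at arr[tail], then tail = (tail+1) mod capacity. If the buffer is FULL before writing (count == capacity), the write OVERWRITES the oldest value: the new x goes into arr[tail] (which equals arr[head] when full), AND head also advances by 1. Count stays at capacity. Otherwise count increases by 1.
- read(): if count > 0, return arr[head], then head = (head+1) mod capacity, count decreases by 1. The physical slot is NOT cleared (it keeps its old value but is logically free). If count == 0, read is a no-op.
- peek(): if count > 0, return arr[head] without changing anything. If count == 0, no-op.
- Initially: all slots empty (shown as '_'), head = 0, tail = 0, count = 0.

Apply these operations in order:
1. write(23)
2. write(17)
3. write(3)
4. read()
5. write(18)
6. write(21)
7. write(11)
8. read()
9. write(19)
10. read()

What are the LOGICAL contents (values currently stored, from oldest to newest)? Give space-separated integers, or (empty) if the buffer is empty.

After op 1 (write(23)): arr=[23 _ _ _ _ _] head=0 tail=1 count=1
After op 2 (write(17)): arr=[23 17 _ _ _ _] head=0 tail=2 count=2
After op 3 (write(3)): arr=[23 17 3 _ _ _] head=0 tail=3 count=3
After op 4 (read()): arr=[23 17 3 _ _ _] head=1 tail=3 count=2
After op 5 (write(18)): arr=[23 17 3 18 _ _] head=1 tail=4 count=3
After op 6 (write(21)): arr=[23 17 3 18 21 _] head=1 tail=5 count=4
After op 7 (write(11)): arr=[23 17 3 18 21 11] head=1 tail=0 count=5
After op 8 (read()): arr=[23 17 3 18 21 11] head=2 tail=0 count=4
After op 9 (write(19)): arr=[19 17 3 18 21 11] head=2 tail=1 count=5
After op 10 (read()): arr=[19 17 3 18 21 11] head=3 tail=1 count=4

Answer: 18 21 11 19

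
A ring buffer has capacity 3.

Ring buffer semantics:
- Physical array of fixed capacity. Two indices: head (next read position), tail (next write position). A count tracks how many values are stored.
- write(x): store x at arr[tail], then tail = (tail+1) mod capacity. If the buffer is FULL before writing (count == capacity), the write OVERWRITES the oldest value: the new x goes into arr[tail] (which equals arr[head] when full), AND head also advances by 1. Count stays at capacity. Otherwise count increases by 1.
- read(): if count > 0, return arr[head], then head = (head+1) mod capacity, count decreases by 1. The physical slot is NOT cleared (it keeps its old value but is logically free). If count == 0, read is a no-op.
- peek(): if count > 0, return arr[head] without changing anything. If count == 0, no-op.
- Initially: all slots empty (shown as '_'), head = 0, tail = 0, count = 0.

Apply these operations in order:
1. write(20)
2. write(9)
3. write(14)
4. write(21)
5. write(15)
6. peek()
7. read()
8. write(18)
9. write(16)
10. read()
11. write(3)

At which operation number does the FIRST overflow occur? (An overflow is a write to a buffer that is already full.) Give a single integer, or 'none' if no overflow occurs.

Answer: 4

Derivation:
After op 1 (write(20)): arr=[20 _ _] head=0 tail=1 count=1
After op 2 (write(9)): arr=[20 9 _] head=0 tail=2 count=2
After op 3 (write(14)): arr=[20 9 14] head=0 tail=0 count=3
After op 4 (write(21)): arr=[21 9 14] head=1 tail=1 count=3
After op 5 (write(15)): arr=[21 15 14] head=2 tail=2 count=3
After op 6 (peek()): arr=[21 15 14] head=2 tail=2 count=3
After op 7 (read()): arr=[21 15 14] head=0 tail=2 count=2
After op 8 (write(18)): arr=[21 15 18] head=0 tail=0 count=3
After op 9 (write(16)): arr=[16 15 18] head=1 tail=1 count=3
After op 10 (read()): arr=[16 15 18] head=2 tail=1 count=2
After op 11 (write(3)): arr=[16 3 18] head=2 tail=2 count=3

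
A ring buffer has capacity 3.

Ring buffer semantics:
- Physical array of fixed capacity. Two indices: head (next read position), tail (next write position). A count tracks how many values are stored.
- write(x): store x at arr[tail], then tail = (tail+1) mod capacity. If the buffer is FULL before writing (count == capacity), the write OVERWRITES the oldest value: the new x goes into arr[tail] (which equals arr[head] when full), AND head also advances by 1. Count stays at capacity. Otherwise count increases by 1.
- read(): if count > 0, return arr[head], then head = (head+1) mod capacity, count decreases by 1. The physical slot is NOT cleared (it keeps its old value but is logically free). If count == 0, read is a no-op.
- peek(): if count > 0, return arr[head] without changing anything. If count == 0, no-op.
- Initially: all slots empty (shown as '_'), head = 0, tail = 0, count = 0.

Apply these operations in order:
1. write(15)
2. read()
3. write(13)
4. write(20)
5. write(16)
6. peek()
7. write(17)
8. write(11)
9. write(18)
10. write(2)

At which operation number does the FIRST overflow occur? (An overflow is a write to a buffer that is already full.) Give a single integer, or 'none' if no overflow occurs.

Answer: 7

Derivation:
After op 1 (write(15)): arr=[15 _ _] head=0 tail=1 count=1
After op 2 (read()): arr=[15 _ _] head=1 tail=1 count=0
After op 3 (write(13)): arr=[15 13 _] head=1 tail=2 count=1
After op 4 (write(20)): arr=[15 13 20] head=1 tail=0 count=2
After op 5 (write(16)): arr=[16 13 20] head=1 tail=1 count=3
After op 6 (peek()): arr=[16 13 20] head=1 tail=1 count=3
After op 7 (write(17)): arr=[16 17 20] head=2 tail=2 count=3
After op 8 (write(11)): arr=[16 17 11] head=0 tail=0 count=3
After op 9 (write(18)): arr=[18 17 11] head=1 tail=1 count=3
After op 10 (write(2)): arr=[18 2 11] head=2 tail=2 count=3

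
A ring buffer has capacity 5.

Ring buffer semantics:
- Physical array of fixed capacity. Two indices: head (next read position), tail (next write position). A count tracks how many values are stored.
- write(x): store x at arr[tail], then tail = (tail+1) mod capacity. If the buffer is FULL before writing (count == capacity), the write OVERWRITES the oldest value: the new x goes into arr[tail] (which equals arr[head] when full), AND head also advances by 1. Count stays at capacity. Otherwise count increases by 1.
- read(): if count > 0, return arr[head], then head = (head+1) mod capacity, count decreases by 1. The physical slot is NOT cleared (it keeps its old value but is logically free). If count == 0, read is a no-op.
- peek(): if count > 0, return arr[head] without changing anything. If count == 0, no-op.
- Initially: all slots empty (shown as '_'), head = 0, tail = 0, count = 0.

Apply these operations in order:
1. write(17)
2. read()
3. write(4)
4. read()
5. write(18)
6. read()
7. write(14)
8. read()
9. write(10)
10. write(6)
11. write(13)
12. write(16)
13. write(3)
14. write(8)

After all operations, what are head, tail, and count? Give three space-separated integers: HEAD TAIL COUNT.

After op 1 (write(17)): arr=[17 _ _ _ _] head=0 tail=1 count=1
After op 2 (read()): arr=[17 _ _ _ _] head=1 tail=1 count=0
After op 3 (write(4)): arr=[17 4 _ _ _] head=1 tail=2 count=1
After op 4 (read()): arr=[17 4 _ _ _] head=2 tail=2 count=0
After op 5 (write(18)): arr=[17 4 18 _ _] head=2 tail=3 count=1
After op 6 (read()): arr=[17 4 18 _ _] head=3 tail=3 count=0
After op 7 (write(14)): arr=[17 4 18 14 _] head=3 tail=4 count=1
After op 8 (read()): arr=[17 4 18 14 _] head=4 tail=4 count=0
After op 9 (write(10)): arr=[17 4 18 14 10] head=4 tail=0 count=1
After op 10 (write(6)): arr=[6 4 18 14 10] head=4 tail=1 count=2
After op 11 (write(13)): arr=[6 13 18 14 10] head=4 tail=2 count=3
After op 12 (write(16)): arr=[6 13 16 14 10] head=4 tail=3 count=4
After op 13 (write(3)): arr=[6 13 16 3 10] head=4 tail=4 count=5
After op 14 (write(8)): arr=[6 13 16 3 8] head=0 tail=0 count=5

Answer: 0 0 5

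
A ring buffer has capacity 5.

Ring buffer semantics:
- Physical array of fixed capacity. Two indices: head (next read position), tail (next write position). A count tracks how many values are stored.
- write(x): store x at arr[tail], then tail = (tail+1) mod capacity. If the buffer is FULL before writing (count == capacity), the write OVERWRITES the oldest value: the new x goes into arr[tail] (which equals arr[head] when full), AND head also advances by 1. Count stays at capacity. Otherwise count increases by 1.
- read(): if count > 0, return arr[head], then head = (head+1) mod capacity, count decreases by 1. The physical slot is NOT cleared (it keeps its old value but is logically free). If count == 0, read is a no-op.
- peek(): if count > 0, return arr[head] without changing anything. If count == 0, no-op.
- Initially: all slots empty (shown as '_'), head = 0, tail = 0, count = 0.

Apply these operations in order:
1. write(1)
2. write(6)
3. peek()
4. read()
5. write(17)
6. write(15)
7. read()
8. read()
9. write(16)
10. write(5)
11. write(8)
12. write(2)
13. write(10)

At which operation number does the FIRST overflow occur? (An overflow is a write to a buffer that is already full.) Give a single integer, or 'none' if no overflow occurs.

Answer: 13

Derivation:
After op 1 (write(1)): arr=[1 _ _ _ _] head=0 tail=1 count=1
After op 2 (write(6)): arr=[1 6 _ _ _] head=0 tail=2 count=2
After op 3 (peek()): arr=[1 6 _ _ _] head=0 tail=2 count=2
After op 4 (read()): arr=[1 6 _ _ _] head=1 tail=2 count=1
After op 5 (write(17)): arr=[1 6 17 _ _] head=1 tail=3 count=2
After op 6 (write(15)): arr=[1 6 17 15 _] head=1 tail=4 count=3
After op 7 (read()): arr=[1 6 17 15 _] head=2 tail=4 count=2
After op 8 (read()): arr=[1 6 17 15 _] head=3 tail=4 count=1
After op 9 (write(16)): arr=[1 6 17 15 16] head=3 tail=0 count=2
After op 10 (write(5)): arr=[5 6 17 15 16] head=3 tail=1 count=3
After op 11 (write(8)): arr=[5 8 17 15 16] head=3 tail=2 count=4
After op 12 (write(2)): arr=[5 8 2 15 16] head=3 tail=3 count=5
After op 13 (write(10)): arr=[5 8 2 10 16] head=4 tail=4 count=5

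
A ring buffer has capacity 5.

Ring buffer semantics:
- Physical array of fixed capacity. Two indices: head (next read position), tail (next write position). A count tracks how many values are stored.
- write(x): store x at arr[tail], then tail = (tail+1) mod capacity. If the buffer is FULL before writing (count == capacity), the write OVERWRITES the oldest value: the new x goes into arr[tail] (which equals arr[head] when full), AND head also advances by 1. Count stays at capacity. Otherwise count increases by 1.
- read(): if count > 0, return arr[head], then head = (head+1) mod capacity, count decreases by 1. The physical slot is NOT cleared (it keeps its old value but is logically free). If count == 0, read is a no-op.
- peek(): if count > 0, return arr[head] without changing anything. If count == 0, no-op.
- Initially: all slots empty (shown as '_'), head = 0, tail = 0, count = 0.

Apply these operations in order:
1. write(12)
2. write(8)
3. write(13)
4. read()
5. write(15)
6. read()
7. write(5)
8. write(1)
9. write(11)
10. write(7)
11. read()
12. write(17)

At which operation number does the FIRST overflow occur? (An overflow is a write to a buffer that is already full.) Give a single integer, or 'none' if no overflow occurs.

Answer: 10

Derivation:
After op 1 (write(12)): arr=[12 _ _ _ _] head=0 tail=1 count=1
After op 2 (write(8)): arr=[12 8 _ _ _] head=0 tail=2 count=2
After op 3 (write(13)): arr=[12 8 13 _ _] head=0 tail=3 count=3
After op 4 (read()): arr=[12 8 13 _ _] head=1 tail=3 count=2
After op 5 (write(15)): arr=[12 8 13 15 _] head=1 tail=4 count=3
After op 6 (read()): arr=[12 8 13 15 _] head=2 tail=4 count=2
After op 7 (write(5)): arr=[12 8 13 15 5] head=2 tail=0 count=3
After op 8 (write(1)): arr=[1 8 13 15 5] head=2 tail=1 count=4
After op 9 (write(11)): arr=[1 11 13 15 5] head=2 tail=2 count=5
After op 10 (write(7)): arr=[1 11 7 15 5] head=3 tail=3 count=5
After op 11 (read()): arr=[1 11 7 15 5] head=4 tail=3 count=4
After op 12 (write(17)): arr=[1 11 7 17 5] head=4 tail=4 count=5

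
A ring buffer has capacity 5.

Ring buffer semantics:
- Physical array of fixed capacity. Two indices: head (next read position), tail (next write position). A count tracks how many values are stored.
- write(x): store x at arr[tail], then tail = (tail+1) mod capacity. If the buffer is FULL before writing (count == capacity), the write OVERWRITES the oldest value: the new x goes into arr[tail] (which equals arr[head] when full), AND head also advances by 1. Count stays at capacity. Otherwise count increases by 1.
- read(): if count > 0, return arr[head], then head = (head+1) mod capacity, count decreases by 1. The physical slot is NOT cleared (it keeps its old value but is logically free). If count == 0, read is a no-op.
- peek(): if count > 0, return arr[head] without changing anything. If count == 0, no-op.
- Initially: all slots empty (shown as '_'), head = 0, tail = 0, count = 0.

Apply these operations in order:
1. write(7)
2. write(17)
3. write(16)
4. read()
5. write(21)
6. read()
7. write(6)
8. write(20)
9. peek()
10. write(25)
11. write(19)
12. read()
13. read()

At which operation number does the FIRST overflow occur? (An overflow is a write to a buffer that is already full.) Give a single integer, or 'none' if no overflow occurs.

Answer: 11

Derivation:
After op 1 (write(7)): arr=[7 _ _ _ _] head=0 tail=1 count=1
After op 2 (write(17)): arr=[7 17 _ _ _] head=0 tail=2 count=2
After op 3 (write(16)): arr=[7 17 16 _ _] head=0 tail=3 count=3
After op 4 (read()): arr=[7 17 16 _ _] head=1 tail=3 count=2
After op 5 (write(21)): arr=[7 17 16 21 _] head=1 tail=4 count=3
After op 6 (read()): arr=[7 17 16 21 _] head=2 tail=4 count=2
After op 7 (write(6)): arr=[7 17 16 21 6] head=2 tail=0 count=3
After op 8 (write(20)): arr=[20 17 16 21 6] head=2 tail=1 count=4
After op 9 (peek()): arr=[20 17 16 21 6] head=2 tail=1 count=4
After op 10 (write(25)): arr=[20 25 16 21 6] head=2 tail=2 count=5
After op 11 (write(19)): arr=[20 25 19 21 6] head=3 tail=3 count=5
After op 12 (read()): arr=[20 25 19 21 6] head=4 tail=3 count=4
After op 13 (read()): arr=[20 25 19 21 6] head=0 tail=3 count=3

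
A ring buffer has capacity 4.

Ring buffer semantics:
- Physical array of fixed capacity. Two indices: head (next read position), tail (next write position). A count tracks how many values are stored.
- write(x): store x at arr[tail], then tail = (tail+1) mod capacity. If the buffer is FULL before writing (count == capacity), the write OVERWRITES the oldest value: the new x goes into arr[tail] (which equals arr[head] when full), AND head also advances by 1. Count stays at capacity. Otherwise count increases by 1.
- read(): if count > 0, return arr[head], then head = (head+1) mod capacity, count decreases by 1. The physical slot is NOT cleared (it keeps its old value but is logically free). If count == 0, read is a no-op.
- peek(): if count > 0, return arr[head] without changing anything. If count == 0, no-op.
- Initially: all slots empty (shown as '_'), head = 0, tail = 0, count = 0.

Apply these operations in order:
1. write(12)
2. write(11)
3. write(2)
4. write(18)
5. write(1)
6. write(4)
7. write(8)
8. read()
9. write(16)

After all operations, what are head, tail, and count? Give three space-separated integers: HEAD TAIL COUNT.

Answer: 0 0 4

Derivation:
After op 1 (write(12)): arr=[12 _ _ _] head=0 tail=1 count=1
After op 2 (write(11)): arr=[12 11 _ _] head=0 tail=2 count=2
After op 3 (write(2)): arr=[12 11 2 _] head=0 tail=3 count=3
After op 4 (write(18)): arr=[12 11 2 18] head=0 tail=0 count=4
After op 5 (write(1)): arr=[1 11 2 18] head=1 tail=1 count=4
After op 6 (write(4)): arr=[1 4 2 18] head=2 tail=2 count=4
After op 7 (write(8)): arr=[1 4 8 18] head=3 tail=3 count=4
After op 8 (read()): arr=[1 4 8 18] head=0 tail=3 count=3
After op 9 (write(16)): arr=[1 4 8 16] head=0 tail=0 count=4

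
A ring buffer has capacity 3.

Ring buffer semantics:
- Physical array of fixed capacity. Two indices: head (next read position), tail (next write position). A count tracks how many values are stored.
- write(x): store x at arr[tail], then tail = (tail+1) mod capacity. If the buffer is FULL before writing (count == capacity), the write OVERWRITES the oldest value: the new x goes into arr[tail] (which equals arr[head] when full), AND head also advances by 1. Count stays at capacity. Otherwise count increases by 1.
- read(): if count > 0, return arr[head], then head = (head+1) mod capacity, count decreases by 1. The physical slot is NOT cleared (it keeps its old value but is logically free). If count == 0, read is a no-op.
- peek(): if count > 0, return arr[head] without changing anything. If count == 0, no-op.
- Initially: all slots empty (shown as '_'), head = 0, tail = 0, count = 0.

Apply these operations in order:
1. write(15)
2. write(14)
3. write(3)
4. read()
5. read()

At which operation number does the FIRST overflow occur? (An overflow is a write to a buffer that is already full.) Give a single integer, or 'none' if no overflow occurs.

Answer: none

Derivation:
After op 1 (write(15)): arr=[15 _ _] head=0 tail=1 count=1
After op 2 (write(14)): arr=[15 14 _] head=0 tail=2 count=2
After op 3 (write(3)): arr=[15 14 3] head=0 tail=0 count=3
After op 4 (read()): arr=[15 14 3] head=1 tail=0 count=2
After op 5 (read()): arr=[15 14 3] head=2 tail=0 count=1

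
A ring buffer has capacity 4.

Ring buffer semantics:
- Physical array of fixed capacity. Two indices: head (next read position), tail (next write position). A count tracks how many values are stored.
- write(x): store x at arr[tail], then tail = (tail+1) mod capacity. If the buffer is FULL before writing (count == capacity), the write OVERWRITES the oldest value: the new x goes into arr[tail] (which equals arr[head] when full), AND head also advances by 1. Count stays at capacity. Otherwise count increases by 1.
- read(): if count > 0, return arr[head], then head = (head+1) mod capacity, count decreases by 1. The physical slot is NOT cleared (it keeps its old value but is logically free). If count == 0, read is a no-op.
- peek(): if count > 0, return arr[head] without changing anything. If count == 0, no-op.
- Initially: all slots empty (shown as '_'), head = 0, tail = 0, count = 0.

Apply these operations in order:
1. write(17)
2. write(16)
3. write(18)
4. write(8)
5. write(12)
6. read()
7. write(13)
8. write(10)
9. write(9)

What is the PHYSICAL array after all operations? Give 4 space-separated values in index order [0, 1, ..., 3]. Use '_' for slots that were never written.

Answer: 12 13 10 9

Derivation:
After op 1 (write(17)): arr=[17 _ _ _] head=0 tail=1 count=1
After op 2 (write(16)): arr=[17 16 _ _] head=0 tail=2 count=2
After op 3 (write(18)): arr=[17 16 18 _] head=0 tail=3 count=3
After op 4 (write(8)): arr=[17 16 18 8] head=0 tail=0 count=4
After op 5 (write(12)): arr=[12 16 18 8] head=1 tail=1 count=4
After op 6 (read()): arr=[12 16 18 8] head=2 tail=1 count=3
After op 7 (write(13)): arr=[12 13 18 8] head=2 tail=2 count=4
After op 8 (write(10)): arr=[12 13 10 8] head=3 tail=3 count=4
After op 9 (write(9)): arr=[12 13 10 9] head=0 tail=0 count=4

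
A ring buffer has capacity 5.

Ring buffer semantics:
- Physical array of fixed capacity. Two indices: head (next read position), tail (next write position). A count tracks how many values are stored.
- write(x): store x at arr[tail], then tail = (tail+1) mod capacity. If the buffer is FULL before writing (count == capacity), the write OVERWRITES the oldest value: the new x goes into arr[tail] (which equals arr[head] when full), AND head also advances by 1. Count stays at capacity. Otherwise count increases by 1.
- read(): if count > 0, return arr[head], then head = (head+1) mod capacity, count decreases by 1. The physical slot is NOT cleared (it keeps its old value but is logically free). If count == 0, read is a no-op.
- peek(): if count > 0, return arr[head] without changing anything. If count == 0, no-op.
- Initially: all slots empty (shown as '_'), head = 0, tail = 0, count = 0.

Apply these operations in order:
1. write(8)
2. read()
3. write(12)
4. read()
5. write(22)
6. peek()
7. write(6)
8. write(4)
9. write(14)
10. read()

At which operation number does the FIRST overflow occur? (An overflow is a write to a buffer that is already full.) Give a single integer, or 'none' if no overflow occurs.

After op 1 (write(8)): arr=[8 _ _ _ _] head=0 tail=1 count=1
After op 2 (read()): arr=[8 _ _ _ _] head=1 tail=1 count=0
After op 3 (write(12)): arr=[8 12 _ _ _] head=1 tail=2 count=1
After op 4 (read()): arr=[8 12 _ _ _] head=2 tail=2 count=0
After op 5 (write(22)): arr=[8 12 22 _ _] head=2 tail=3 count=1
After op 6 (peek()): arr=[8 12 22 _ _] head=2 tail=3 count=1
After op 7 (write(6)): arr=[8 12 22 6 _] head=2 tail=4 count=2
After op 8 (write(4)): arr=[8 12 22 6 4] head=2 tail=0 count=3
After op 9 (write(14)): arr=[14 12 22 6 4] head=2 tail=1 count=4
After op 10 (read()): arr=[14 12 22 6 4] head=3 tail=1 count=3

Answer: none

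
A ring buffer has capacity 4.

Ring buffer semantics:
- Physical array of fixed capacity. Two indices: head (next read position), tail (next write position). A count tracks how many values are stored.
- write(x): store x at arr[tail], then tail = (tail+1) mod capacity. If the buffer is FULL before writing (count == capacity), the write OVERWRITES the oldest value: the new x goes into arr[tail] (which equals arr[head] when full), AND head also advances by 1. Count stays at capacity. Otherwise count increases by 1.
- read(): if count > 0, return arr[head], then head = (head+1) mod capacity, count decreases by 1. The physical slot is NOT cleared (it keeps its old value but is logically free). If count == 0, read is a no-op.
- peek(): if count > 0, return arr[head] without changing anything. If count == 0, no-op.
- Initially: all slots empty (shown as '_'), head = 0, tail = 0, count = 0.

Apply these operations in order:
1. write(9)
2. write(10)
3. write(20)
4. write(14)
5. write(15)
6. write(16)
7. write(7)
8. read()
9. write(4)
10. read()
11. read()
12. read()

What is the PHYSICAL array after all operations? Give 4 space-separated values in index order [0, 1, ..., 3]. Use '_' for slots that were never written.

Answer: 15 16 7 4

Derivation:
After op 1 (write(9)): arr=[9 _ _ _] head=0 tail=1 count=1
After op 2 (write(10)): arr=[9 10 _ _] head=0 tail=2 count=2
After op 3 (write(20)): arr=[9 10 20 _] head=0 tail=3 count=3
After op 4 (write(14)): arr=[9 10 20 14] head=0 tail=0 count=4
After op 5 (write(15)): arr=[15 10 20 14] head=1 tail=1 count=4
After op 6 (write(16)): arr=[15 16 20 14] head=2 tail=2 count=4
After op 7 (write(7)): arr=[15 16 7 14] head=3 tail=3 count=4
After op 8 (read()): arr=[15 16 7 14] head=0 tail=3 count=3
After op 9 (write(4)): arr=[15 16 7 4] head=0 tail=0 count=4
After op 10 (read()): arr=[15 16 7 4] head=1 tail=0 count=3
After op 11 (read()): arr=[15 16 7 4] head=2 tail=0 count=2
After op 12 (read()): arr=[15 16 7 4] head=3 tail=0 count=1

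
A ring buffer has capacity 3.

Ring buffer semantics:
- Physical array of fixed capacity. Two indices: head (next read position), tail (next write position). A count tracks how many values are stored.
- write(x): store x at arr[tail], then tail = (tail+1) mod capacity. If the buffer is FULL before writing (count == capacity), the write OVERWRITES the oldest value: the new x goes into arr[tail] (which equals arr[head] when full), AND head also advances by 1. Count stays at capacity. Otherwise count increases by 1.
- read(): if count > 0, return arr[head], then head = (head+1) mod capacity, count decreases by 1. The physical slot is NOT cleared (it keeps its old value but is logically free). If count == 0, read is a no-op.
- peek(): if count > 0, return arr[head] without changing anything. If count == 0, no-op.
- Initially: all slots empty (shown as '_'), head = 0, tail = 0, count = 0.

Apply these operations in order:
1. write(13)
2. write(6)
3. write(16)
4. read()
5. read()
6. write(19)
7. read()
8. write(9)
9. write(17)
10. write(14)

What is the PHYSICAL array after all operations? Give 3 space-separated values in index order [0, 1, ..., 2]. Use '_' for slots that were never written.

After op 1 (write(13)): arr=[13 _ _] head=0 tail=1 count=1
After op 2 (write(6)): arr=[13 6 _] head=0 tail=2 count=2
After op 3 (write(16)): arr=[13 6 16] head=0 tail=0 count=3
After op 4 (read()): arr=[13 6 16] head=1 tail=0 count=2
After op 5 (read()): arr=[13 6 16] head=2 tail=0 count=1
After op 6 (write(19)): arr=[19 6 16] head=2 tail=1 count=2
After op 7 (read()): arr=[19 6 16] head=0 tail=1 count=1
After op 8 (write(9)): arr=[19 9 16] head=0 tail=2 count=2
After op 9 (write(17)): arr=[19 9 17] head=0 tail=0 count=3
After op 10 (write(14)): arr=[14 9 17] head=1 tail=1 count=3

Answer: 14 9 17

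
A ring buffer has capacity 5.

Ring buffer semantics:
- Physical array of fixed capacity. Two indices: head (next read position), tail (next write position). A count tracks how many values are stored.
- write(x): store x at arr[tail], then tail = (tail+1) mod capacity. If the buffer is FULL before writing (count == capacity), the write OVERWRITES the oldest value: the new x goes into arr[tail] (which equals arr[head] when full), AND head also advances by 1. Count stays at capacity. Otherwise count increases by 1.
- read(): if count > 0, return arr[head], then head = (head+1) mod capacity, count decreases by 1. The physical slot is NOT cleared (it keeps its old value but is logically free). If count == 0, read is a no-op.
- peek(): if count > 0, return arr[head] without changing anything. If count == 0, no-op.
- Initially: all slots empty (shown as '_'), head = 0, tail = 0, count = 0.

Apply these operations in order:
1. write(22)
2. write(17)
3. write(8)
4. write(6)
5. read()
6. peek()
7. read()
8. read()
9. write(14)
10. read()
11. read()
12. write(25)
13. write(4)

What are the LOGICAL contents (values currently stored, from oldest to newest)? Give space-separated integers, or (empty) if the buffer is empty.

Answer: 25 4

Derivation:
After op 1 (write(22)): arr=[22 _ _ _ _] head=0 tail=1 count=1
After op 2 (write(17)): arr=[22 17 _ _ _] head=0 tail=2 count=2
After op 3 (write(8)): arr=[22 17 8 _ _] head=0 tail=3 count=3
After op 4 (write(6)): arr=[22 17 8 6 _] head=0 tail=4 count=4
After op 5 (read()): arr=[22 17 8 6 _] head=1 tail=4 count=3
After op 6 (peek()): arr=[22 17 8 6 _] head=1 tail=4 count=3
After op 7 (read()): arr=[22 17 8 6 _] head=2 tail=4 count=2
After op 8 (read()): arr=[22 17 8 6 _] head=3 tail=4 count=1
After op 9 (write(14)): arr=[22 17 8 6 14] head=3 tail=0 count=2
After op 10 (read()): arr=[22 17 8 6 14] head=4 tail=0 count=1
After op 11 (read()): arr=[22 17 8 6 14] head=0 tail=0 count=0
After op 12 (write(25)): arr=[25 17 8 6 14] head=0 tail=1 count=1
After op 13 (write(4)): arr=[25 4 8 6 14] head=0 tail=2 count=2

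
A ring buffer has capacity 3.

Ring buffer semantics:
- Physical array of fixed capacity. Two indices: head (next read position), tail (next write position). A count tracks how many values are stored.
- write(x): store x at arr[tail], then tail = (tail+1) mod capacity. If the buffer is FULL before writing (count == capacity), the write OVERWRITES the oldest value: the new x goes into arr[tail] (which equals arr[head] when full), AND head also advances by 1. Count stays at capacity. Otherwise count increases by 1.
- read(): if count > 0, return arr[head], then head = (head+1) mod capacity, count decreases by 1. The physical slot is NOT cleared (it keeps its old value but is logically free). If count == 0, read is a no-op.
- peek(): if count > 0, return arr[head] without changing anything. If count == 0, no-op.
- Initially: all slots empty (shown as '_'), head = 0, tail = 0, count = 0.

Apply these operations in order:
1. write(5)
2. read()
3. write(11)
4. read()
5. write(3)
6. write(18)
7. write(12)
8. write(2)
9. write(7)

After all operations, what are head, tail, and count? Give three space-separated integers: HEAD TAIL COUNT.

Answer: 1 1 3

Derivation:
After op 1 (write(5)): arr=[5 _ _] head=0 tail=1 count=1
After op 2 (read()): arr=[5 _ _] head=1 tail=1 count=0
After op 3 (write(11)): arr=[5 11 _] head=1 tail=2 count=1
After op 4 (read()): arr=[5 11 _] head=2 tail=2 count=0
After op 5 (write(3)): arr=[5 11 3] head=2 tail=0 count=1
After op 6 (write(18)): arr=[18 11 3] head=2 tail=1 count=2
After op 7 (write(12)): arr=[18 12 3] head=2 tail=2 count=3
After op 8 (write(2)): arr=[18 12 2] head=0 tail=0 count=3
After op 9 (write(7)): arr=[7 12 2] head=1 tail=1 count=3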